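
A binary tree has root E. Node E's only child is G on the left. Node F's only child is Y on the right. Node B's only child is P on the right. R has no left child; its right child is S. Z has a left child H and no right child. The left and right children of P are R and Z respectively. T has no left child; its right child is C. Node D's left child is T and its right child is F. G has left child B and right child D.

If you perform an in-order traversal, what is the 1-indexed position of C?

In-order visits the left subtree, then the node, then the right subtree.
At E: go left to G.
  At G: go left to B.
    At B: no left child.
    Visit B.
    At B: go right to P.
      At P: go left to R.
        At R: no left child.
        Visit R.
        At R: go right to S.
          S is a leaf — visit S.
      Visit P.
      At P: go right to Z.
        At Z: go left to H.
          H is a leaf — visit H.
        Visit Z.
        At Z: no right child.
  Visit G.
  At G: go right to D.
    At D: go left to T.
      At T: no left child.
      Visit T.
      At T: go right to C.
        C is a leaf — visit C.
    Visit D.
    At D: go right to F.
      At F: no left child.
      Visit F.
      At F: go right to Y.
        Y is a leaf — visit Y.
Visit E.
At E: no right child.
Full in-order sequence: B, R, S, P, H, Z, G, T, C, D, F, Y, E.

9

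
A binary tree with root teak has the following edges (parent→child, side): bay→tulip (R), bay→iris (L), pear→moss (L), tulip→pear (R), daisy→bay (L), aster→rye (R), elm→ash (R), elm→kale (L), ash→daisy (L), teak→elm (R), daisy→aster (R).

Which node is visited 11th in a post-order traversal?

Post-order visits the left subtree, then the right subtree, then the node.
At teak: no left child.
At teak: go right to elm.
  At elm: go left to kale.
    kale is a leaf — visit kale.
  At elm: go right to ash.
    At ash: go left to daisy.
      At daisy: go left to bay.
        At bay: go left to iris.
          iris is a leaf — visit iris.
        At bay: go right to tulip.
          At tulip: no left child.
          At tulip: go right to pear.
            At pear: go left to moss.
              moss is a leaf — visit moss.
            At pear: no right child.
            Visit pear.
          Visit tulip.
        Visit bay.
      At daisy: go right to aster.
        At aster: no left child.
        At aster: go right to rye.
          rye is a leaf — visit rye.
        Visit aster.
      Visit daisy.
    At ash: no right child.
    Visit ash.
  Visit elm.
Visit teak.
Full post-order sequence: kale, iris, moss, pear, tulip, bay, rye, aster, daisy, ash, elm, teak.

elm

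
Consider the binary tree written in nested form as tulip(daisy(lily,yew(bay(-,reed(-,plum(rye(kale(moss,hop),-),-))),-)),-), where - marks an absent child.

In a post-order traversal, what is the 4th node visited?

Post-order visits the left subtree, then the right subtree, then the node.
At tulip: go left to daisy.
  At daisy: go left to lily.
    lily is a leaf — visit lily.
  At daisy: go right to yew.
    At yew: go left to bay.
      At bay: no left child.
      At bay: go right to reed.
        At reed: no left child.
        At reed: go right to plum.
          At plum: go left to rye.
            At rye: go left to kale.
              At kale: go left to moss.
                moss is a leaf — visit moss.
              At kale: go right to hop.
                hop is a leaf — visit hop.
              Visit kale.
            At rye: no right child.
            Visit rye.
          At plum: no right child.
          Visit plum.
        Visit reed.
      Visit bay.
    At yew: no right child.
    Visit yew.
  Visit daisy.
At tulip: no right child.
Visit tulip.
Full post-order sequence: lily, moss, hop, kale, rye, plum, reed, bay, yew, daisy, tulip.

kale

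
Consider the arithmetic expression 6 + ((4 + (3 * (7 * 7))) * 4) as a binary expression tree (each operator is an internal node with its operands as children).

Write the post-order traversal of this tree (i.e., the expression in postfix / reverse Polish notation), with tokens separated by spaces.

Post-order on an expression tree gives postfix notation: for each operator, emit left operand, right operand, then the operator.

6 4 3 7 7 * * + 4 * +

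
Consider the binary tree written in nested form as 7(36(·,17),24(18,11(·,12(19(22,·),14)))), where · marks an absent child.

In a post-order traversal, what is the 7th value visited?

Post-order visits the left subtree, then the right subtree, then the node.
At 7: go left to 36.
  At 36: no left child.
  At 36: go right to 17.
    17 is a leaf — visit 17.
  Visit 36.
At 7: go right to 24.
  At 24: go left to 18.
    18 is a leaf — visit 18.
  At 24: go right to 11.
    At 11: no left child.
    At 11: go right to 12.
      At 12: go left to 19.
        At 19: go left to 22.
          22 is a leaf — visit 22.
        At 19: no right child.
        Visit 19.
      At 12: go right to 14.
        14 is a leaf — visit 14.
      Visit 12.
    Visit 11.
  Visit 24.
Visit 7.
Full post-order sequence: 17, 36, 18, 22, 19, 14, 12, 11, 24, 7.

12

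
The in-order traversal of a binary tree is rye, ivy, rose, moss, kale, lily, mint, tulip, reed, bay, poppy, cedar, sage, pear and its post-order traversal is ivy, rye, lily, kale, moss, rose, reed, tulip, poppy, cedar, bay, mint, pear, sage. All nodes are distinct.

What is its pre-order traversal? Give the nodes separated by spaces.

sage mint rose rye ivy moss kale lily bay tulip reed cedar poppy pear

The last element of post-order is the root; it splits in-order into left and right subtrees.
Root sage: left subtree has 12 nodes {rye, ivy, rose, moss, kale, lily, mint, tulip, reed, bay, poppy, cedar}, right has 1 {pear}.
  Root mint: left subtree has 6 nodes {rye, ivy, rose, moss, kale, lily}, right has 5 {tulip, reed, bay, poppy, cedar}.
    Root rose: left subtree has 2 nodes {rye, ivy}, right has 3 {moss, kale, lily}.
      Root rye: left subtree has 0 nodes { }, right has 1 {ivy}.
      Root moss: left subtree has 0 nodes { }, right has 2 {kale, lily}.
        Root kale: left subtree has 0 nodes { }, right has 1 {lily}.
    Root bay: left subtree has 2 nodes {tulip, reed}, right has 2 {poppy, cedar}.
      Root tulip: left subtree has 0 nodes { }, right has 1 {reed}.
      Root cedar: left subtree has 1 node {poppy}, right has 0 { }.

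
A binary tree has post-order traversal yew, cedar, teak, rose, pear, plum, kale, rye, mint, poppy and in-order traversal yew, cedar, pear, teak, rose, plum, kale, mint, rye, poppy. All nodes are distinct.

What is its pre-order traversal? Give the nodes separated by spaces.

The last element of post-order is the root; it splits in-order into left and right subtrees.
Root poppy: left subtree has 9 nodes {yew, cedar, pear, teak, rose, plum, kale, mint, rye}, right has 0 { }.
  Root mint: left subtree has 7 nodes {yew, cedar, pear, teak, rose, plum, kale}, right has 1 {rye}.
    Root kale: left subtree has 6 nodes {yew, cedar, pear, teak, rose, plum}, right has 0 { }.
      Root plum: left subtree has 5 nodes {yew, cedar, pear, teak, rose}, right has 0 { }.
        Root pear: left subtree has 2 nodes {yew, cedar}, right has 2 {teak, rose}.
          Root cedar: left subtree has 1 node {yew}, right has 0 { }.
          Root rose: left subtree has 1 node {teak}, right has 0 { }.

poppy mint kale plum pear cedar yew rose teak rye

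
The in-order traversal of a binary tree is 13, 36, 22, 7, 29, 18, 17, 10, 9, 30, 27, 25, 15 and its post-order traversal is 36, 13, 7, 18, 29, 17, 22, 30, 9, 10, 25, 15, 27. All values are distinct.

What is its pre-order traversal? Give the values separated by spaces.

The last element of post-order is the root; it splits in-order into left and right subtrees.
Root 27: left subtree has 10 nodes {13, 36, 22, 7, 29, 18, 17, 10, 9, 30}, right has 2 {25, 15}.
  Root 10: left subtree has 7 nodes {13, 36, 22, 7, 29, 18, 17}, right has 2 {9, 30}.
    Root 22: left subtree has 2 nodes {13, 36}, right has 4 {7, 29, 18, 17}.
      Root 13: left subtree has 0 nodes { }, right has 1 {36}.
      Root 17: left subtree has 3 nodes {7, 29, 18}, right has 0 { }.
        Root 29: left subtree has 1 node {7}, right has 1 {18}.
    Root 9: left subtree has 0 nodes { }, right has 1 {30}.
  Root 15: left subtree has 1 node {25}, right has 0 { }.

27 10 22 13 36 17 29 7 18 9 30 15 25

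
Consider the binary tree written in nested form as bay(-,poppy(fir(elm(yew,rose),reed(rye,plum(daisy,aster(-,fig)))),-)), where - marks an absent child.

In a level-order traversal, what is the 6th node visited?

Level-order visits nodes level by level from the root, left to right within each level.
Level 0: bay
Level 1: poppy
Level 2: fir
Level 3: elm, reed
Level 4: yew, rose, rye, plum
Level 5: daisy, aster
Level 6: fig
Full level-order sequence: bay, poppy, fir, elm, reed, yew, rose, rye, plum, daisy, aster, fig.

yew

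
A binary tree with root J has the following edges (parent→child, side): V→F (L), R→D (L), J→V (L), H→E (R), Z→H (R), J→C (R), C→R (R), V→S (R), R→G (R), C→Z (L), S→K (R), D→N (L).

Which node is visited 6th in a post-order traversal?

Post-order visits the left subtree, then the right subtree, then the node.
At J: go left to V.
  At V: go left to F.
    F is a leaf — visit F.
  At V: go right to S.
    At S: no left child.
    At S: go right to K.
      K is a leaf — visit K.
    Visit S.
  Visit V.
At J: go right to C.
  At C: go left to Z.
    At Z: no left child.
    At Z: go right to H.
      At H: no left child.
      At H: go right to E.
        E is a leaf — visit E.
      Visit H.
    Visit Z.
  At C: go right to R.
    At R: go left to D.
      At D: go left to N.
        N is a leaf — visit N.
      At D: no right child.
      Visit D.
    At R: go right to G.
      G is a leaf — visit G.
    Visit R.
  Visit C.
Visit J.
Full post-order sequence: F, K, S, V, E, H, Z, N, D, G, R, C, J.

H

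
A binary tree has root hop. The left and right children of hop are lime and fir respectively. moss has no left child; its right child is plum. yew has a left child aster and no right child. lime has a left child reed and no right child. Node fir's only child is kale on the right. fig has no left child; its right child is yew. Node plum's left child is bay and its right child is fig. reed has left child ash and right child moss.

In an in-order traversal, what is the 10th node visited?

In-order visits the left subtree, then the node, then the right subtree.
At hop: go left to lime.
  At lime: go left to reed.
    At reed: go left to ash.
      ash is a leaf — visit ash.
    Visit reed.
    At reed: go right to moss.
      At moss: no left child.
      Visit moss.
      At moss: go right to plum.
        At plum: go left to bay.
          bay is a leaf — visit bay.
        Visit plum.
        At plum: go right to fig.
          At fig: no left child.
          Visit fig.
          At fig: go right to yew.
            At yew: go left to aster.
              aster is a leaf — visit aster.
            Visit yew.
            At yew: no right child.
  Visit lime.
  At lime: no right child.
Visit hop.
At hop: go right to fir.
  At fir: no left child.
  Visit fir.
  At fir: go right to kale.
    kale is a leaf — visit kale.
Full in-order sequence: ash, reed, moss, bay, plum, fig, aster, yew, lime, hop, fir, kale.

hop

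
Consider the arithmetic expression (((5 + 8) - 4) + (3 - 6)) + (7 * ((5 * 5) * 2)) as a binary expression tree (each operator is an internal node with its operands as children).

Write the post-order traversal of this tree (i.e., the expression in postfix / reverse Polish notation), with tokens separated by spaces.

Post-order on an expression tree gives postfix notation: for each operator, emit left operand, right operand, then the operator.

5 8 + 4 - 3 6 - + 7 5 5 * 2 * * +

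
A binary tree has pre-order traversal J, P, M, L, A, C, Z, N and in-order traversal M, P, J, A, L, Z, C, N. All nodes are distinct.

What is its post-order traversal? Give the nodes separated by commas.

M, P, A, Z, N, C, L, J

The first element of pre-order is the root; it splits in-order into left and right subtrees.
Root J: left subtree has 2 nodes {M, P}, right has 5 {A, L, Z, C, N}.
  Root P: left subtree has 1 node {M}, right has 0 { }.
  Root L: left subtree has 1 node {A}, right has 3 {Z, C, N}.
    Root C: left subtree has 1 node {Z}, right has 1 {N}.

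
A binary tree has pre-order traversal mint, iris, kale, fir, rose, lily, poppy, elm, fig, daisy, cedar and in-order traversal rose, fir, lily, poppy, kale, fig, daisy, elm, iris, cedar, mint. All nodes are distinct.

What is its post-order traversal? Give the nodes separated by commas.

rose, poppy, lily, fir, daisy, fig, elm, kale, cedar, iris, mint

The first element of pre-order is the root; it splits in-order into left and right subtrees.
Root mint: left subtree has 10 nodes {rose, fir, lily, poppy, kale, fig, daisy, elm, iris, cedar}, right has 0 { }.
  Root iris: left subtree has 8 nodes {rose, fir, lily, poppy, kale, fig, daisy, elm}, right has 1 {cedar}.
    Root kale: left subtree has 4 nodes {rose, fir, lily, poppy}, right has 3 {fig, daisy, elm}.
      Root fir: left subtree has 1 node {rose}, right has 2 {lily, poppy}.
        Root lily: left subtree has 0 nodes { }, right has 1 {poppy}.
      Root elm: left subtree has 2 nodes {fig, daisy}, right has 0 { }.
        Root fig: left subtree has 0 nodes { }, right has 1 {daisy}.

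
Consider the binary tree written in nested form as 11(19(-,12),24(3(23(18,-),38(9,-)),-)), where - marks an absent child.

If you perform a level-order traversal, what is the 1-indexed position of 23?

6

Level-order visits nodes level by level from the root, left to right within each level.
Level 0: 11
Level 1: 19, 24
Level 2: 12, 3
Level 3: 23, 38
Level 4: 18, 9
Full level-order sequence: 11, 19, 24, 12, 3, 23, 38, 18, 9.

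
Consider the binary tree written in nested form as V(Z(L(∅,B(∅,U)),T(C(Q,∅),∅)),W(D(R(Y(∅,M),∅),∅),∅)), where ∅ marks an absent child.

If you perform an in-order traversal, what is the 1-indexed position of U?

3

In-order visits the left subtree, then the node, then the right subtree.
At V: go left to Z.
  At Z: go left to L.
    At L: no left child.
    Visit L.
    At L: go right to B.
      At B: no left child.
      Visit B.
      At B: go right to U.
        U is a leaf — visit U.
  Visit Z.
  At Z: go right to T.
    At T: go left to C.
      At C: go left to Q.
        Q is a leaf — visit Q.
      Visit C.
      At C: no right child.
    Visit T.
    At T: no right child.
Visit V.
At V: go right to W.
  At W: go left to D.
    At D: go left to R.
      At R: go left to Y.
        At Y: no left child.
        Visit Y.
        At Y: go right to M.
          M is a leaf — visit M.
      Visit R.
      At R: no right child.
    Visit D.
    At D: no right child.
  Visit W.
  At W: no right child.
Full in-order sequence: L, B, U, Z, Q, C, T, V, Y, M, R, D, W.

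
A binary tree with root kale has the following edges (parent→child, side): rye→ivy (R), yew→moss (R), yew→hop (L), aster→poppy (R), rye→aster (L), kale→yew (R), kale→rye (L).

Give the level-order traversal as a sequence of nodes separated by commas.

kale, rye, yew, aster, ivy, hop, moss, poppy

Level-order visits nodes level by level from the root, left to right within each level.
Level 0: kale
Level 1: rye, yew
Level 2: aster, ivy, hop, moss
Level 3: poppy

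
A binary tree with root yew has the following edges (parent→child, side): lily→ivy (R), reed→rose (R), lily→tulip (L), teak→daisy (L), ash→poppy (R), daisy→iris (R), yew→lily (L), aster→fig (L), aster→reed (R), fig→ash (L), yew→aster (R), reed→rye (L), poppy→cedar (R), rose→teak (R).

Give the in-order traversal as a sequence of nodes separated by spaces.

In-order visits the left subtree, then the node, then the right subtree.
At yew: go left to lily.
  At lily: go left to tulip.
    tulip is a leaf — visit tulip.
  Visit lily.
  At lily: go right to ivy.
    ivy is a leaf — visit ivy.
Visit yew.
At yew: go right to aster.
  At aster: go left to fig.
    At fig: go left to ash.
      At ash: no left child.
      Visit ash.
      At ash: go right to poppy.
        At poppy: no left child.
        Visit poppy.
        At poppy: go right to cedar.
          cedar is a leaf — visit cedar.
    Visit fig.
    At fig: no right child.
  Visit aster.
  At aster: go right to reed.
    At reed: go left to rye.
      rye is a leaf — visit rye.
    Visit reed.
    At reed: go right to rose.
      At rose: no left child.
      Visit rose.
      At rose: go right to teak.
        At teak: go left to daisy.
          At daisy: no left child.
          Visit daisy.
          At daisy: go right to iris.
            iris is a leaf — visit iris.
        Visit teak.
        At teak: no right child.

tulip lily ivy yew ash poppy cedar fig aster rye reed rose daisy iris teak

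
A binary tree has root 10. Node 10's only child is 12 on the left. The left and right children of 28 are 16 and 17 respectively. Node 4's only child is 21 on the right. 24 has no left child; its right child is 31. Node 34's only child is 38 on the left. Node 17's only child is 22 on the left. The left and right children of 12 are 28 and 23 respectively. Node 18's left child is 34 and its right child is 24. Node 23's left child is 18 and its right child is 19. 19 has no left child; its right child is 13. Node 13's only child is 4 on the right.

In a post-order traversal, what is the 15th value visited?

Post-order visits the left subtree, then the right subtree, then the node.
At 10: go left to 12.
  At 12: go left to 28.
    At 28: go left to 16.
      16 is a leaf — visit 16.
    At 28: go right to 17.
      At 17: go left to 22.
        22 is a leaf — visit 22.
      At 17: no right child.
      Visit 17.
    Visit 28.
  At 12: go right to 23.
    At 23: go left to 18.
      At 18: go left to 34.
        At 34: go left to 38.
          38 is a leaf — visit 38.
        At 34: no right child.
        Visit 34.
      At 18: go right to 24.
        At 24: no left child.
        At 24: go right to 31.
          31 is a leaf — visit 31.
        Visit 24.
      Visit 18.
    At 23: go right to 19.
      At 19: no left child.
      At 19: go right to 13.
        At 13: no left child.
        At 13: go right to 4.
          At 4: no left child.
          At 4: go right to 21.
            21 is a leaf — visit 21.
          Visit 4.
        Visit 13.
      Visit 19.
    Visit 23.
  Visit 12.
At 10: no right child.
Visit 10.
Full post-order sequence: 16, 22, 17, 28, 38, 34, 31, 24, 18, 21, 4, 13, 19, 23, 12, 10.

12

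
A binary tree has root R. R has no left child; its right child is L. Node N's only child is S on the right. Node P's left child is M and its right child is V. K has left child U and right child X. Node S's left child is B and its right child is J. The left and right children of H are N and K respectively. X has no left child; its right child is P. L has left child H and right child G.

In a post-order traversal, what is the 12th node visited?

Post-order visits the left subtree, then the right subtree, then the node.
At R: no left child.
At R: go right to L.
  At L: go left to H.
    At H: go left to N.
      At N: no left child.
      At N: go right to S.
        At S: go left to B.
          B is a leaf — visit B.
        At S: go right to J.
          J is a leaf — visit J.
        Visit S.
      Visit N.
    At H: go right to K.
      At K: go left to U.
        U is a leaf — visit U.
      At K: go right to X.
        At X: no left child.
        At X: go right to P.
          At P: go left to M.
            M is a leaf — visit M.
          At P: go right to V.
            V is a leaf — visit V.
          Visit P.
        Visit X.
      Visit K.
    Visit H.
  At L: go right to G.
    G is a leaf — visit G.
  Visit L.
Visit R.
Full post-order sequence: B, J, S, N, U, M, V, P, X, K, H, G, L, R.

G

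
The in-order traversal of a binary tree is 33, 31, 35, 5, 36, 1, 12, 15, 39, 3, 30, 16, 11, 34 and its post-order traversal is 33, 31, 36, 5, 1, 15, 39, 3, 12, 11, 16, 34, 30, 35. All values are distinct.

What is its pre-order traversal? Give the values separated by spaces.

The last element of post-order is the root; it splits in-order into left and right subtrees.
Root 35: left subtree has 2 nodes {33, 31}, right has 11 {5, 36, 1, 12, 15, 39, 3, 30, 16, 11, 34}.
  Root 31: left subtree has 1 node {33}, right has 0 { }.
  Root 30: left subtree has 7 nodes {5, 36, 1, 12, 15, 39, 3}, right has 3 {16, 11, 34}.
    Root 12: left subtree has 3 nodes {5, 36, 1}, right has 3 {15, 39, 3}.
      Root 1: left subtree has 2 nodes {5, 36}, right has 0 { }.
        Root 5: left subtree has 0 nodes { }, right has 1 {36}.
      Root 3: left subtree has 2 nodes {15, 39}, right has 0 { }.
        Root 39: left subtree has 1 node {15}, right has 0 { }.
    Root 34: left subtree has 2 nodes {16, 11}, right has 0 { }.
      Root 16: left subtree has 0 nodes { }, right has 1 {11}.

35 31 33 30 12 1 5 36 3 39 15 34 16 11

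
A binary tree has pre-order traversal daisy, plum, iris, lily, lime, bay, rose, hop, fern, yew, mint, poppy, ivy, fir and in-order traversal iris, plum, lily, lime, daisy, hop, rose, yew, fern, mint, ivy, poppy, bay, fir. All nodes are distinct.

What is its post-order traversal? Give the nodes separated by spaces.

The first element of pre-order is the root; it splits in-order into left and right subtrees.
Root daisy: left subtree has 4 nodes {iris, plum, lily, lime}, right has 9 {hop, rose, yew, fern, mint, ivy, poppy, bay, fir}.
  Root plum: left subtree has 1 node {iris}, right has 2 {lily, lime}.
    Root lily: left subtree has 0 nodes { }, right has 1 {lime}.
  Root bay: left subtree has 7 nodes {hop, rose, yew, fern, mint, ivy, poppy}, right has 1 {fir}.
    Root rose: left subtree has 1 node {hop}, right has 5 {yew, fern, mint, ivy, poppy}.
      Root fern: left subtree has 1 node {yew}, right has 3 {mint, ivy, poppy}.
        Root mint: left subtree has 0 nodes { }, right has 2 {ivy, poppy}.
          Root poppy: left subtree has 1 node {ivy}, right has 0 { }.

iris lime lily plum hop yew ivy poppy mint fern rose fir bay daisy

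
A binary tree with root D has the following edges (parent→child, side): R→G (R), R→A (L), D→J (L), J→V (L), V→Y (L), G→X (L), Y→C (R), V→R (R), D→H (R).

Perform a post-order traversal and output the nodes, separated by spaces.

Post-order visits the left subtree, then the right subtree, then the node.
At D: go left to J.
  At J: go left to V.
    At V: go left to Y.
      At Y: no left child.
      At Y: go right to C.
        C is a leaf — visit C.
      Visit Y.
    At V: go right to R.
      At R: go left to A.
        A is a leaf — visit A.
      At R: go right to G.
        At G: go left to X.
          X is a leaf — visit X.
        At G: no right child.
        Visit G.
      Visit R.
    Visit V.
  At J: no right child.
  Visit J.
At D: go right to H.
  H is a leaf — visit H.
Visit D.

C Y A X G R V J H D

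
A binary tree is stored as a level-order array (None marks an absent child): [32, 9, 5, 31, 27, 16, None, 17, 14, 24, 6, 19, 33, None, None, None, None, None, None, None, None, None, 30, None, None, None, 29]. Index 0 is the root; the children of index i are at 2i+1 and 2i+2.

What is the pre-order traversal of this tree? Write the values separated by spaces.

32 9 31 17 14 27 24 6 30 5 16 19 33 29

Pre-order visits the node, then its left subtree, then its right subtree.
Visit 32.
At 32: go left to 9.
  Visit 9.
  At 9: go left to 31.
    Visit 31.
    At 31: go left to 17.
      17 is a leaf — visit 17.
    At 31: go right to 14.
      14 is a leaf — visit 14.
  At 9: go right to 27.
    Visit 27.
    At 27: go left to 24.
      24 is a leaf — visit 24.
    At 27: go right to 6.
      Visit 6.
      At 6: no left child.
      At 6: go right to 30.
        30 is a leaf — visit 30.
At 32: go right to 5.
  Visit 5.
  At 5: go left to 16.
    Visit 16.
    At 16: go left to 19.
      19 is a leaf — visit 19.
    At 16: go right to 33.
      Visit 33.
      At 33: no left child.
      At 33: go right to 29.
        29 is a leaf — visit 29.
  At 5: no right child.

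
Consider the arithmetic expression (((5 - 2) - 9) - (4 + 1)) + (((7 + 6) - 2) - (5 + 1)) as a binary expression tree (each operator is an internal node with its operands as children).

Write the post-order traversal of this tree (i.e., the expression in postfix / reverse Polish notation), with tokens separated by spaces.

Post-order on an expression tree gives postfix notation: for each operator, emit left operand, right operand, then the operator.

5 2 - 9 - 4 1 + - 7 6 + 2 - 5 1 + - +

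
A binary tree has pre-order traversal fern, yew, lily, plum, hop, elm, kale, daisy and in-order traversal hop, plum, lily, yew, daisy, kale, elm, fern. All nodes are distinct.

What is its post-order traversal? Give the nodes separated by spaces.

The first element of pre-order is the root; it splits in-order into left and right subtrees.
Root fern: left subtree has 7 nodes {hop, plum, lily, yew, daisy, kale, elm}, right has 0 { }.
  Root yew: left subtree has 3 nodes {hop, plum, lily}, right has 3 {daisy, kale, elm}.
    Root lily: left subtree has 2 nodes {hop, plum}, right has 0 { }.
      Root plum: left subtree has 1 node {hop}, right has 0 { }.
    Root elm: left subtree has 2 nodes {daisy, kale}, right has 0 { }.
      Root kale: left subtree has 1 node {daisy}, right has 0 { }.

hop plum lily daisy kale elm yew fern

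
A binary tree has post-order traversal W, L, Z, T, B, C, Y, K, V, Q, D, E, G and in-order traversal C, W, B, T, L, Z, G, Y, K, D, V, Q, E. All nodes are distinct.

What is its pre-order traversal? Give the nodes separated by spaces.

The last element of post-order is the root; it splits in-order into left and right subtrees.
Root G: left subtree has 6 nodes {C, W, B, T, L, Z}, right has 6 {Y, K, D, V, Q, E}.
  Root C: left subtree has 0 nodes { }, right has 5 {W, B, T, L, Z}.
    Root B: left subtree has 1 node {W}, right has 3 {T, L, Z}.
      Root T: left subtree has 0 nodes { }, right has 2 {L, Z}.
        Root Z: left subtree has 1 node {L}, right has 0 { }.
  Root E: left subtree has 5 nodes {Y, K, D, V, Q}, right has 0 { }.
    Root D: left subtree has 2 nodes {Y, K}, right has 2 {V, Q}.
      Root K: left subtree has 1 node {Y}, right has 0 { }.
      Root Q: left subtree has 1 node {V}, right has 0 { }.

G C B W T Z L E D K Y Q V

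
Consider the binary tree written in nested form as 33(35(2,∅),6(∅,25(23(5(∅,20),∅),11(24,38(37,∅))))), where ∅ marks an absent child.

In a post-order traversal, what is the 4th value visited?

5

Post-order visits the left subtree, then the right subtree, then the node.
At 33: go left to 35.
  At 35: go left to 2.
    2 is a leaf — visit 2.
  At 35: no right child.
  Visit 35.
At 33: go right to 6.
  At 6: no left child.
  At 6: go right to 25.
    At 25: go left to 23.
      At 23: go left to 5.
        At 5: no left child.
        At 5: go right to 20.
          20 is a leaf — visit 20.
        Visit 5.
      At 23: no right child.
      Visit 23.
    At 25: go right to 11.
      At 11: go left to 24.
        24 is a leaf — visit 24.
      At 11: go right to 38.
        At 38: go left to 37.
          37 is a leaf — visit 37.
        At 38: no right child.
        Visit 38.
      Visit 11.
    Visit 25.
  Visit 6.
Visit 33.
Full post-order sequence: 2, 35, 20, 5, 23, 24, 37, 38, 11, 25, 6, 33.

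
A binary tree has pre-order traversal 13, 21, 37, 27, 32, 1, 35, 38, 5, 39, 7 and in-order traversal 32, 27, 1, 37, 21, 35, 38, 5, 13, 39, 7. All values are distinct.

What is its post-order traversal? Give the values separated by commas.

32, 1, 27, 37, 5, 38, 35, 21, 7, 39, 13

The first element of pre-order is the root; it splits in-order into left and right subtrees.
Root 13: left subtree has 8 nodes {32, 27, 1, 37, 21, 35, 38, 5}, right has 2 {39, 7}.
  Root 21: left subtree has 4 nodes {32, 27, 1, 37}, right has 3 {35, 38, 5}.
    Root 37: left subtree has 3 nodes {32, 27, 1}, right has 0 { }.
      Root 27: left subtree has 1 node {32}, right has 1 {1}.
    Root 35: left subtree has 0 nodes { }, right has 2 {38, 5}.
      Root 38: left subtree has 0 nodes { }, right has 1 {5}.
  Root 39: left subtree has 0 nodes { }, right has 1 {7}.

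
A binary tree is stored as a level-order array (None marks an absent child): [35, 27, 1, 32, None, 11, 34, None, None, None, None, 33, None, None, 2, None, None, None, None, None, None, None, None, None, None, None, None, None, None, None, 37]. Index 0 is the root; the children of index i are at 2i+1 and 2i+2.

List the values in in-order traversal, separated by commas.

In-order visits the left subtree, then the node, then the right subtree.
At 35: go left to 27.
  At 27: go left to 32.
    32 is a leaf — visit 32.
  Visit 27.
  At 27: no right child.
Visit 35.
At 35: go right to 1.
  At 1: go left to 11.
    At 11: go left to 33.
      33 is a leaf — visit 33.
    Visit 11.
    At 11: no right child.
  Visit 1.
  At 1: go right to 34.
    At 34: no left child.
    Visit 34.
    At 34: go right to 2.
      At 2: no left child.
      Visit 2.
      At 2: go right to 37.
        37 is a leaf — visit 37.

32, 27, 35, 33, 11, 1, 34, 2, 37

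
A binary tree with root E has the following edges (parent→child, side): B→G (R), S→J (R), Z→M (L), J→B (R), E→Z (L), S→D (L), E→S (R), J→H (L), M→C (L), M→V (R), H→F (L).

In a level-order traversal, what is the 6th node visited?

Level-order visits nodes level by level from the root, left to right within each level.
Level 0: E
Level 1: Z, S
Level 2: M, D, J
Level 3: C, V, H, B
Level 4: F, G
Full level-order sequence: E, Z, S, M, D, J, C, V, H, B, F, G.

J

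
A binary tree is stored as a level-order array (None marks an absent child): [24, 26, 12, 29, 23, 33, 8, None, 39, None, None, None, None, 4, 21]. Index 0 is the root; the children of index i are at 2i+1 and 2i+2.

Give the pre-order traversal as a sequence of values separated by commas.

Pre-order visits the node, then its left subtree, then its right subtree.
Visit 24.
At 24: go left to 26.
  Visit 26.
  At 26: go left to 29.
    Visit 29.
    At 29: no left child.
    At 29: go right to 39.
      39 is a leaf — visit 39.
  At 26: go right to 23.
    23 is a leaf — visit 23.
At 24: go right to 12.
  Visit 12.
  At 12: go left to 33.
    33 is a leaf — visit 33.
  At 12: go right to 8.
    Visit 8.
    At 8: go left to 4.
      4 is a leaf — visit 4.
    At 8: go right to 21.
      21 is a leaf — visit 21.

24, 26, 29, 39, 23, 12, 33, 8, 4, 21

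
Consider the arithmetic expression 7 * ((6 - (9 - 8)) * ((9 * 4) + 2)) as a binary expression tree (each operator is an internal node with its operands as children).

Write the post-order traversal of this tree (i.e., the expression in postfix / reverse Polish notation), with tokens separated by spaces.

Post-order on an expression tree gives postfix notation: for each operator, emit left operand, right operand, then the operator.

7 6 9 8 - - 9 4 * 2 + * *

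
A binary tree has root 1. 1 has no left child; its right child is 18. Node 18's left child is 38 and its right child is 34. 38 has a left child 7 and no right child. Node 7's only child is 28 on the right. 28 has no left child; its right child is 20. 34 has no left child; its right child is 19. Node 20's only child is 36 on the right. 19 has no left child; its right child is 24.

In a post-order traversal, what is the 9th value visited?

18

Post-order visits the left subtree, then the right subtree, then the node.
At 1: no left child.
At 1: go right to 18.
  At 18: go left to 38.
    At 38: go left to 7.
      At 7: no left child.
      At 7: go right to 28.
        At 28: no left child.
        At 28: go right to 20.
          At 20: no left child.
          At 20: go right to 36.
            36 is a leaf — visit 36.
          Visit 20.
        Visit 28.
      Visit 7.
    At 38: no right child.
    Visit 38.
  At 18: go right to 34.
    At 34: no left child.
    At 34: go right to 19.
      At 19: no left child.
      At 19: go right to 24.
        24 is a leaf — visit 24.
      Visit 19.
    Visit 34.
  Visit 18.
Visit 1.
Full post-order sequence: 36, 20, 28, 7, 38, 24, 19, 34, 18, 1.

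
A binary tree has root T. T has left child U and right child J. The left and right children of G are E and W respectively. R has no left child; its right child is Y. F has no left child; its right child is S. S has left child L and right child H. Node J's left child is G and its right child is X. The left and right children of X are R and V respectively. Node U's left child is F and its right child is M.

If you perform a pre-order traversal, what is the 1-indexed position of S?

4

Pre-order visits the node, then its left subtree, then its right subtree.
Visit T.
At T: go left to U.
  Visit U.
  At U: go left to F.
    Visit F.
    At F: no left child.
    At F: go right to S.
      Visit S.
      At S: go left to L.
        L is a leaf — visit L.
      At S: go right to H.
        H is a leaf — visit H.
  At U: go right to M.
    M is a leaf — visit M.
At T: go right to J.
  Visit J.
  At J: go left to G.
    Visit G.
    At G: go left to E.
      E is a leaf — visit E.
    At G: go right to W.
      W is a leaf — visit W.
  At J: go right to X.
    Visit X.
    At X: go left to R.
      Visit R.
      At R: no left child.
      At R: go right to Y.
        Y is a leaf — visit Y.
    At X: go right to V.
      V is a leaf — visit V.
Full pre-order sequence: T, U, F, S, L, H, M, J, G, E, W, X, R, Y, V.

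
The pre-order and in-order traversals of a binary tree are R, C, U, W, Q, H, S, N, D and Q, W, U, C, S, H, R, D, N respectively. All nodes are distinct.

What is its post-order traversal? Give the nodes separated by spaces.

Q W U S H C D N R

The first element of pre-order is the root; it splits in-order into left and right subtrees.
Root R: left subtree has 6 nodes {Q, W, U, C, S, H}, right has 2 {D, N}.
  Root C: left subtree has 3 nodes {Q, W, U}, right has 2 {S, H}.
    Root U: left subtree has 2 nodes {Q, W}, right has 0 { }.
      Root W: left subtree has 1 node {Q}, right has 0 { }.
    Root H: left subtree has 1 node {S}, right has 0 { }.
  Root N: left subtree has 1 node {D}, right has 0 { }.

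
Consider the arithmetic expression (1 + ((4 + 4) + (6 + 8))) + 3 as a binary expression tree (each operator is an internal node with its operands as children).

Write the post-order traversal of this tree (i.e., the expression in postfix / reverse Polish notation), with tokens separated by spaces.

1 4 4 + 6 8 + + + 3 +

Post-order on an expression tree gives postfix notation: for each operator, emit left operand, right operand, then the operator.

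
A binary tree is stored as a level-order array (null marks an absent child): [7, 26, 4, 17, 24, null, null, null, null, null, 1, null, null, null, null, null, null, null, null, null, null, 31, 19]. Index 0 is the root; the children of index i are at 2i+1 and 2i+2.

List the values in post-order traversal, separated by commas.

Post-order visits the left subtree, then the right subtree, then the node.
At 7: go left to 26.
  At 26: go left to 17.
    17 is a leaf — visit 17.
  At 26: go right to 24.
    At 24: no left child.
    At 24: go right to 1.
      At 1: go left to 31.
        31 is a leaf — visit 31.
      At 1: go right to 19.
        19 is a leaf — visit 19.
      Visit 1.
    Visit 24.
  Visit 26.
At 7: go right to 4.
  4 is a leaf — visit 4.
Visit 7.

17, 31, 19, 1, 24, 26, 4, 7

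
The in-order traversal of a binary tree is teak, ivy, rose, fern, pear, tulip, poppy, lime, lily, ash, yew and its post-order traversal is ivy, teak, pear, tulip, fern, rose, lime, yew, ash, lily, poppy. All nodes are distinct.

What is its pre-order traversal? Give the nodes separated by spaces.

poppy rose teak ivy fern tulip pear lily lime ash yew

The last element of post-order is the root; it splits in-order into left and right subtrees.
Root poppy: left subtree has 6 nodes {teak, ivy, rose, fern, pear, tulip}, right has 4 {lime, lily, ash, yew}.
  Root rose: left subtree has 2 nodes {teak, ivy}, right has 3 {fern, pear, tulip}.
    Root teak: left subtree has 0 nodes { }, right has 1 {ivy}.
    Root fern: left subtree has 0 nodes { }, right has 2 {pear, tulip}.
      Root tulip: left subtree has 1 node {pear}, right has 0 { }.
  Root lily: left subtree has 1 node {lime}, right has 2 {ash, yew}.
    Root ash: left subtree has 0 nodes { }, right has 1 {yew}.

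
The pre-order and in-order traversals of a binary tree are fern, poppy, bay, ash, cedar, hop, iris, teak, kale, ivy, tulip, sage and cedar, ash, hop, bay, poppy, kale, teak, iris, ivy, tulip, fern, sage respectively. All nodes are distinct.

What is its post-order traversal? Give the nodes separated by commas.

cedar, hop, ash, bay, kale, teak, tulip, ivy, iris, poppy, sage, fern

The first element of pre-order is the root; it splits in-order into left and right subtrees.
Root fern: left subtree has 10 nodes {cedar, ash, hop, bay, poppy, kale, teak, iris, ivy, tulip}, right has 1 {sage}.
  Root poppy: left subtree has 4 nodes {cedar, ash, hop, bay}, right has 5 {kale, teak, iris, ivy, tulip}.
    Root bay: left subtree has 3 nodes {cedar, ash, hop}, right has 0 { }.
      Root ash: left subtree has 1 node {cedar}, right has 1 {hop}.
    Root iris: left subtree has 2 nodes {kale, teak}, right has 2 {ivy, tulip}.
      Root teak: left subtree has 1 node {kale}, right has 0 { }.
      Root ivy: left subtree has 0 nodes { }, right has 1 {tulip}.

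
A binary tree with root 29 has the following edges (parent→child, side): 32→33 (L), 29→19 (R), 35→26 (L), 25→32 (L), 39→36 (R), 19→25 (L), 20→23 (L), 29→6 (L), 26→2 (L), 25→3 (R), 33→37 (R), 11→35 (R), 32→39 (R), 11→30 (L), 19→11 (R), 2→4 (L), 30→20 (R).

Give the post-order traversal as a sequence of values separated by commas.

Post-order visits the left subtree, then the right subtree, then the node.
At 29: go left to 6.
  6 is a leaf — visit 6.
At 29: go right to 19.
  At 19: go left to 25.
    At 25: go left to 32.
      At 32: go left to 33.
        At 33: no left child.
        At 33: go right to 37.
          37 is a leaf — visit 37.
        Visit 33.
      At 32: go right to 39.
        At 39: no left child.
        At 39: go right to 36.
          36 is a leaf — visit 36.
        Visit 39.
      Visit 32.
    At 25: go right to 3.
      3 is a leaf — visit 3.
    Visit 25.
  At 19: go right to 11.
    At 11: go left to 30.
      At 30: no left child.
      At 30: go right to 20.
        At 20: go left to 23.
          23 is a leaf — visit 23.
        At 20: no right child.
        Visit 20.
      Visit 30.
    At 11: go right to 35.
      At 35: go left to 26.
        At 26: go left to 2.
          At 2: go left to 4.
            4 is a leaf — visit 4.
          At 2: no right child.
          Visit 2.
        At 26: no right child.
        Visit 26.
      At 35: no right child.
      Visit 35.
    Visit 11.
  Visit 19.
Visit 29.

6, 37, 33, 36, 39, 32, 3, 25, 23, 20, 30, 4, 2, 26, 35, 11, 19, 29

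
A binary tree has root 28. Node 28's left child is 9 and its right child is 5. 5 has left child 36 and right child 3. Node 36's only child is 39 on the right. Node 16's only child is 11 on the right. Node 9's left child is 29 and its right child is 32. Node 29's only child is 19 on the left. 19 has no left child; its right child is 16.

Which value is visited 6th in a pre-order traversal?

11

Pre-order visits the node, then its left subtree, then its right subtree.
Visit 28.
At 28: go left to 9.
  Visit 9.
  At 9: go left to 29.
    Visit 29.
    At 29: go left to 19.
      Visit 19.
      At 19: no left child.
      At 19: go right to 16.
        Visit 16.
        At 16: no left child.
        At 16: go right to 11.
          11 is a leaf — visit 11.
    At 29: no right child.
  At 9: go right to 32.
    32 is a leaf — visit 32.
At 28: go right to 5.
  Visit 5.
  At 5: go left to 36.
    Visit 36.
    At 36: no left child.
    At 36: go right to 39.
      39 is a leaf — visit 39.
  At 5: go right to 3.
    3 is a leaf — visit 3.
Full pre-order sequence: 28, 9, 29, 19, 16, 11, 32, 5, 36, 39, 3.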